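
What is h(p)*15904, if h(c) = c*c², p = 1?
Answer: 15904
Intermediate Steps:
h(c) = c³
h(p)*15904 = 1³*15904 = 1*15904 = 15904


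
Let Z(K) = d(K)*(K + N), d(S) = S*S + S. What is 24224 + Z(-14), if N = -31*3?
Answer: 4750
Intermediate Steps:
N = -93
d(S) = S + S**2 (d(S) = S**2 + S = S + S**2)
Z(K) = K*(1 + K)*(-93 + K) (Z(K) = (K*(1 + K))*(K - 93) = (K*(1 + K))*(-93 + K) = K*(1 + K)*(-93 + K))
24224 + Z(-14) = 24224 - 14*(1 - 14)*(-93 - 14) = 24224 - 14*(-13)*(-107) = 24224 - 19474 = 4750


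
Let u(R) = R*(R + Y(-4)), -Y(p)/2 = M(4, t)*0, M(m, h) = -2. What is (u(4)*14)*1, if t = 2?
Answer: 224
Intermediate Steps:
Y(p) = 0 (Y(p) = -(-4)*0 = -2*0 = 0)
u(R) = R² (u(R) = R*(R + 0) = R*R = R²)
(u(4)*14)*1 = (4²*14)*1 = (16*14)*1 = 224*1 = 224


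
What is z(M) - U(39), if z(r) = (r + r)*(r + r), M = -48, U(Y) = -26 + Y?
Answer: 9203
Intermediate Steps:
z(r) = 4*r² (z(r) = (2*r)*(2*r) = 4*r²)
z(M) - U(39) = 4*(-48)² - (-26 + 39) = 4*2304 - 1*13 = 9216 - 13 = 9203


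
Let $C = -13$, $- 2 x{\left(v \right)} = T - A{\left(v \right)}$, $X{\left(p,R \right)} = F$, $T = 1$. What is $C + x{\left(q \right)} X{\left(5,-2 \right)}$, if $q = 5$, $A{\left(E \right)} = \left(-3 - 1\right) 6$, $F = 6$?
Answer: $-88$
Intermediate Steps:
$X{\left(p,R \right)} = 6$
$A{\left(E \right)} = -24$ ($A{\left(E \right)} = \left(-4\right) 6 = -24$)
$x{\left(v \right)} = - \frac{25}{2}$ ($x{\left(v \right)} = - \frac{1 - -24}{2} = - \frac{1 + 24}{2} = \left(- \frac{1}{2}\right) 25 = - \frac{25}{2}$)
$C + x{\left(q \right)} X{\left(5,-2 \right)} = -13 - 75 = -88$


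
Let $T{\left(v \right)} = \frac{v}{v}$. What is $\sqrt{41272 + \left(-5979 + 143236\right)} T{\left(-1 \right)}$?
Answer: $\sqrt{178529} \approx 422.53$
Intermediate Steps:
$T{\left(v \right)} = 1$
$\sqrt{41272 + \left(-5979 + 143236\right)} T{\left(-1 \right)} = \sqrt{41272 + \left(-5979 + 143236\right)} 1 = \sqrt{41272 + 137257} \cdot 1 = \sqrt{178529} \cdot 1 = \sqrt{178529}$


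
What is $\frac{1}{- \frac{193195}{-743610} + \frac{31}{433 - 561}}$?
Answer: $\frac{9518208}{167705} \approx 56.756$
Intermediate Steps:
$\frac{1}{- \frac{193195}{-743610} + \frac{31}{433 - 561}} = \frac{1}{\left(-193195\right) \left(- \frac{1}{743610}\right) + \frac{31}{-128}} = \frac{1}{\frac{38639}{148722} + 31 \left(- \frac{1}{128}\right)} = \frac{1}{\frac{38639}{148722} - \frac{31}{128}} = \frac{1}{\frac{167705}{9518208}} = \frac{9518208}{167705}$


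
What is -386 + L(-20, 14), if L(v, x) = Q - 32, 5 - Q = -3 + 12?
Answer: -422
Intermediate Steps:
Q = -4 (Q = 5 - (-3 + 12) = 5 - 1*9 = 5 - 9 = -4)
L(v, x) = -36 (L(v, x) = -4 - 32 = -36)
-386 + L(-20, 14) = -386 - 36 = -422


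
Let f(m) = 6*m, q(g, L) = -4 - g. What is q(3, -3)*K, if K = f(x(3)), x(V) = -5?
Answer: 210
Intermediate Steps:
K = -30 (K = 6*(-5) = -30)
q(3, -3)*K = (-4 - 1*3)*(-30) = (-4 - 3)*(-30) = -7*(-30) = 210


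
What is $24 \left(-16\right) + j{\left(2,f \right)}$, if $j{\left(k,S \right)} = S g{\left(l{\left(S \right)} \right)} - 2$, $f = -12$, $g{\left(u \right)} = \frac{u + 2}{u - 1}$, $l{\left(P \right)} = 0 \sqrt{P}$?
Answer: $-362$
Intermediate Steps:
$l{\left(P \right)} = 0$
$g{\left(u \right)} = \frac{2 + u}{-1 + u}$
$j{\left(k,S \right)} = -2 - 2 S$ ($j{\left(k,S \right)} = S \frac{2 + 0}{-1 + 0} - 2 = S \frac{1}{-1} \cdot 2 - 2 = S \left(\left(-1\right) 2\right) - 2 = S \left(-2\right) - 2 = - 2 S - 2 = -2 - 2 S$)
$24 \left(-16\right) + j{\left(2,f \right)} = 24 \left(-16\right) - -22 = -384 + \left(-2 + 24\right) = -384 + 22 = -362$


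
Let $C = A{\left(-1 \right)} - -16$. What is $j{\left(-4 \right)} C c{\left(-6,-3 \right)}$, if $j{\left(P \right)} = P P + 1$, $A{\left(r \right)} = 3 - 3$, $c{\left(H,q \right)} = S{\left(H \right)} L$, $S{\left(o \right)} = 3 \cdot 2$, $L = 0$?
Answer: $0$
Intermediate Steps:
$S{\left(o \right)} = 6$
$c{\left(H,q \right)} = 0$ ($c{\left(H,q \right)} = 6 \cdot 0 = 0$)
$A{\left(r \right)} = 0$
$C = 16$ ($C = 0 - -16 = 0 + 16 = 16$)
$j{\left(P \right)} = 1 + P^{2}$ ($j{\left(P \right)} = P^{2} + 1 = 1 + P^{2}$)
$j{\left(-4 \right)} C c{\left(-6,-3 \right)} = \left(1 + \left(-4\right)^{2}\right) 16 \cdot 0 = \left(1 + 16\right) 16 \cdot 0 = 17 \cdot 16 \cdot 0 = 272 \cdot 0 = 0$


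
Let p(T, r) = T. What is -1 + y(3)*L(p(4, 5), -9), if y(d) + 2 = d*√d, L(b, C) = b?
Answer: -9 + 12*√3 ≈ 11.785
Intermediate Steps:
y(d) = -2 + d^(3/2) (y(d) = -2 + d*√d = -2 + d^(3/2))
-1 + y(3)*L(p(4, 5), -9) = -1 + (-2 + 3^(3/2))*4 = -1 + (-2 + 3*√3)*4 = -1 + (-8 + 12*√3) = -9 + 12*√3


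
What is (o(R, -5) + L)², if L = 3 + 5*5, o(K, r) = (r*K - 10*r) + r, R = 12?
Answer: 169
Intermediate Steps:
o(K, r) = -9*r + K*r (o(K, r) = (K*r - 10*r) + r = (-10*r + K*r) + r = -9*r + K*r)
L = 28 (L = 3 + 25 = 28)
(o(R, -5) + L)² = (-5*(-9 + 12) + 28)² = (-5*3 + 28)² = (-15 + 28)² = 13² = 169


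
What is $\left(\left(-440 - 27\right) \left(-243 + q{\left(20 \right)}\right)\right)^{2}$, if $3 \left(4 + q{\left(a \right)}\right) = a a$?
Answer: $\frac{25359607009}{9} \approx 2.8177 \cdot 10^{9}$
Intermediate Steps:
$q{\left(a \right)} = -4 + \frac{a^{2}}{3}$ ($q{\left(a \right)} = -4 + \frac{a a}{3} = -4 + \frac{a^{2}}{3}$)
$\left(\left(-440 - 27\right) \left(-243 + q{\left(20 \right)}\right)\right)^{2} = \left(\left(-440 - 27\right) \left(-243 - \left(4 - \frac{20^{2}}{3}\right)\right)\right)^{2} = \left(- 467 \left(-243 + \left(-4 + \frac{1}{3} \cdot 400\right)\right)\right)^{2} = \left(- 467 \left(-243 + \left(-4 + \frac{400}{3}\right)\right)\right)^{2} = \left(- 467 \left(-243 + \frac{388}{3}\right)\right)^{2} = \left(\left(-467\right) \left(- \frac{341}{3}\right)\right)^{2} = \left(\frac{159247}{3}\right)^{2} = \frac{25359607009}{9}$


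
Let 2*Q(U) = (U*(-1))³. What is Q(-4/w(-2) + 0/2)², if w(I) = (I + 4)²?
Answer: ¼ ≈ 0.25000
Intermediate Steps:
w(I) = (4 + I)²
Q(U) = -U³/2 (Q(U) = (U*(-1))³/2 = (-U)³/2 = (-U³)/2 = -U³/2)
Q(-4/w(-2) + 0/2)² = (-(-4/(4 - 2)² + 0/2)³/2)² = (-(-4/(2²) + 0*(½))³/2)² = (-(-4/4 + 0)³/2)² = (-(-4*¼ + 0)³/2)² = (-(-1 + 0)³/2)² = (-½*(-1)³)² = (-½*(-1))² = (½)² = ¼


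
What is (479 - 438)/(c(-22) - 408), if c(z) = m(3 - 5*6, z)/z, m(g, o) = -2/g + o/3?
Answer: -12177/121078 ≈ -0.10057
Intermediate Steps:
m(g, o) = -2/g + o/3 (m(g, o) = -2/g + o*(1/3) = -2/g + o/3)
c(z) = (2/27 + z/3)/z (c(z) = (-2/(3 - 5*6) + z/3)/z = (-2/(3 - 30) + z/3)/z = (-2/(-27) + z/3)/z = (-2*(-1/27) + z/3)/z = (2/27 + z/3)/z)
(479 - 438)/(c(-22) - 408) = (479 - 438)/((1/27)*(2 + 9*(-22))/(-22) - 408) = 41/((1/27)*(-1/22)*(2 - 198) - 408) = 41/((1/27)*(-1/22)*(-196) - 408) = 41/(98/297 - 408) = 41/(-121078/297) = 41*(-297/121078) = -12177/121078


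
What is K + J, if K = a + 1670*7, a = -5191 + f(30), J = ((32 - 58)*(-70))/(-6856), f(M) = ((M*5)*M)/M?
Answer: 11395931/1714 ≈ 6648.7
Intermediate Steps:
f(M) = 5*M (f(M) = ((5*M)*M)/M = (5*M**2)/M = 5*M)
J = -455/1714 (J = -26*(-70)*(-1/6856) = 1820*(-1/6856) = -455/1714 ≈ -0.26546)
a = -5041 (a = -5191 + 5*30 = -5191 + 150 = -5041)
K = 6649 (K = -5041 + 1670*7 = -5041 + 11690 = 6649)
K + J = 6649 - 455/1714 = 11395931/1714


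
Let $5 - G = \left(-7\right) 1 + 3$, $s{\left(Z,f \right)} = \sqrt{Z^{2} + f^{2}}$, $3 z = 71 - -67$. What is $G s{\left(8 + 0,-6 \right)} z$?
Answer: $4140$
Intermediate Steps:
$z = 46$ ($z = \frac{71 - -67}{3} = \frac{71 + 67}{3} = \frac{1}{3} \cdot 138 = 46$)
$G = 9$ ($G = 5 - \left(\left(-7\right) 1 + 3\right) = 5 - \left(-7 + 3\right) = 5 - -4 = 5 + 4 = 9$)
$G s{\left(8 + 0,-6 \right)} z = 9 \sqrt{\left(8 + 0\right)^{2} + \left(-6\right)^{2}} \cdot 46 = 9 \sqrt{8^{2} + 36} \cdot 46 = 9 \sqrt{64 + 36} \cdot 46 = 9 \sqrt{100} \cdot 46 = 9 \cdot 10 \cdot 46 = 90 \cdot 46 = 4140$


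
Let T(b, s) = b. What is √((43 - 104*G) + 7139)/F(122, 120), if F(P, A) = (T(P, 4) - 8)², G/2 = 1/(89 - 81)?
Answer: √1789/6498 ≈ 0.0065092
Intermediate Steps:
G = ¼ (G = 2/(89 - 81) = 2/8 = 2*(⅛) = ¼ ≈ 0.25000)
F(P, A) = (-8 + P)² (F(P, A) = (P - 8)² = (-8 + P)²)
√((43 - 104*G) + 7139)/F(122, 120) = √((43 - 104*¼) + 7139)/((-8 + 122)²) = √((43 - 26) + 7139)/(114²) = √(17 + 7139)/12996 = √7156*(1/12996) = (2*√1789)*(1/12996) = √1789/6498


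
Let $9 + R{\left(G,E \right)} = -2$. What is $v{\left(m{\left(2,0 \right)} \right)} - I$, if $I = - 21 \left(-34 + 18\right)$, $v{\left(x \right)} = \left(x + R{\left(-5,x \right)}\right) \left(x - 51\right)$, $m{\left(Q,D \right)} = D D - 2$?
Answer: $353$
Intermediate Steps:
$R{\left(G,E \right)} = -11$ ($R{\left(G,E \right)} = -9 - 2 = -11$)
$m{\left(Q,D \right)} = -2 + D^{2}$ ($m{\left(Q,D \right)} = D^{2} - 2 = -2 + D^{2}$)
$v{\left(x \right)} = \left(-51 + x\right) \left(-11 + x\right)$ ($v{\left(x \right)} = \left(x - 11\right) \left(x - 51\right) = \left(-11 + x\right) \left(-51 + x\right) = \left(-51 + x\right) \left(-11 + x\right)$)
$I = 336$ ($I = \left(-21\right) \left(-16\right) = 336$)
$v{\left(m{\left(2,0 \right)} \right)} - I = \left(561 + \left(-2 + 0^{2}\right)^{2} - 62 \left(-2 + 0^{2}\right)\right) - 336 = \left(561 + \left(-2 + 0\right)^{2} - 62 \left(-2 + 0\right)\right) - 336 = \left(561 + \left(-2\right)^{2} - -124\right) - 336 = \left(561 + 4 + 124\right) - 336 = 689 - 336 = 353$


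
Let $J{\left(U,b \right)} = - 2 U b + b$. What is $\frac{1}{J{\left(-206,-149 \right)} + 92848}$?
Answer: $\frac{1}{31311} \approx 3.1938 \cdot 10^{-5}$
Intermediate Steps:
$J{\left(U,b \right)} = b - 2 U b$ ($J{\left(U,b \right)} = - 2 U b + b = b - 2 U b$)
$\frac{1}{J{\left(-206,-149 \right)} + 92848} = \frac{1}{- 149 \left(1 - -412\right) + 92848} = \frac{1}{- 149 \left(1 + 412\right) + 92848} = \frac{1}{\left(-149\right) 413 + 92848} = \frac{1}{-61537 + 92848} = \frac{1}{31311}$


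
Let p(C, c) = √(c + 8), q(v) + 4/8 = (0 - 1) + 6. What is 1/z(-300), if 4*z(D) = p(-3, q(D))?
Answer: 4*√2/5 ≈ 1.1314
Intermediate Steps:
q(v) = 9/2 (q(v) = -½ + ((0 - 1) + 6) = -½ + (-1 + 6) = -½ + 5 = 9/2)
p(C, c) = √(8 + c)
z(D) = 5*√2/8 (z(D) = √(8 + 9/2)/4 = √(25/2)/4 = (5*√2/2)/4 = 5*√2/8)
1/z(-300) = 1/(5*√2/8) = 4*√2/5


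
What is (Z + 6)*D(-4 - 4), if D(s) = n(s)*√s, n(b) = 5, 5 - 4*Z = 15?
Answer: 35*I*√2 ≈ 49.497*I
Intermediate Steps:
Z = -5/2 (Z = 5/4 - ¼*15 = 5/4 - 15/4 = -5/2 ≈ -2.5000)
D(s) = 5*√s
(Z + 6)*D(-4 - 4) = (-5/2 + 6)*(5*√(-4 - 4)) = 7*(5*√(-8))/2 = 7*(5*(2*I*√2))/2 = 7*(10*I*√2)/2 = 35*I*√2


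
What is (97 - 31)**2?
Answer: 4356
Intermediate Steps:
(97 - 31)**2 = 66**2 = 4356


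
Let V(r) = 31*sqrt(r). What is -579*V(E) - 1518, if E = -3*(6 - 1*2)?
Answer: -1518 - 35898*I*sqrt(3) ≈ -1518.0 - 62177.0*I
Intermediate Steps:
E = -12 (E = -3*(6 - 2) = -3*4 = -12)
-579*V(E) - 1518 = -17949*sqrt(-12) - 1518 = -17949*2*I*sqrt(3) - 1518 = -35898*I*sqrt(3) - 1518 = -1518 - 35898*I*sqrt(3)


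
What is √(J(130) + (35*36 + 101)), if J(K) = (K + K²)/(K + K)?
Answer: 3*√634/2 ≈ 37.769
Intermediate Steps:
J(K) = (K + K²)/(2*K) (J(K) = (K + K²)/((2*K)) = (K + K²)*(1/(2*K)) = (K + K²)/(2*K))
√(J(130) + (35*36 + 101)) = √((½ + (½)*130) + (35*36 + 101)) = √((½ + 65) + (1260 + 101)) = √(131/2 + 1361) = √(2853/2) = 3*√634/2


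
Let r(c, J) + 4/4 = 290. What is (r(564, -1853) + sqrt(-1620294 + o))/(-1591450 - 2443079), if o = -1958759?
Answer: -289/4034529 - I*sqrt(3579053)/4034529 ≈ -7.1632e-5 - 0.00046891*I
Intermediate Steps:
r(c, J) = 289 (r(c, J) = -1 + 290 = 289)
(r(564, -1853) + sqrt(-1620294 + o))/(-1591450 - 2443079) = (289 + sqrt(-1620294 - 1958759))/(-1591450 - 2443079) = (289 + sqrt(-3579053))/(-4034529) = (289 + I*sqrt(3579053))*(-1/4034529) = -289/4034529 - I*sqrt(3579053)/4034529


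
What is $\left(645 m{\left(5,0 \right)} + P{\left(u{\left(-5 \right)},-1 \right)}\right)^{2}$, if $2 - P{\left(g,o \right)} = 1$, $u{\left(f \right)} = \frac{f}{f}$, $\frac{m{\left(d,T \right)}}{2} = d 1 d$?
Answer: $1040127001$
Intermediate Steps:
$m{\left(d,T \right)} = 2 d^{2}$ ($m{\left(d,T \right)} = 2 d 1 d = 2 d d = 2 d^{2}$)
$u{\left(f \right)} = 1$
$P{\left(g,o \right)} = 1$ ($P{\left(g,o \right)} = 2 - 1 = 1$)
$\left(645 m{\left(5,0 \right)} + P{\left(u{\left(-5 \right)},-1 \right)}\right)^{2} = \left(645 \cdot 2 \cdot 5^{2} + 1\right)^{2} = \left(645 \cdot 2 \cdot 25 + 1\right)^{2} = \left(645 \cdot 50 + 1\right)^{2} = \left(32250 + 1\right)^{2} = 32251^{2} = 1040127001$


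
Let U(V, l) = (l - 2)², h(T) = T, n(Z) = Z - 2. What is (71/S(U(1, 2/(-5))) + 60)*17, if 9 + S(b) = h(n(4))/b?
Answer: 548556/623 ≈ 880.51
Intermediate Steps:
n(Z) = -2 + Z
U(V, l) = (-2 + l)²
S(b) = -9 + 2/b (S(b) = -9 + (-2 + 4)/b = -9 + 2/b)
(71/S(U(1, 2/(-5))) + 60)*17 = (71/(-9 + 2/((-2 + 2/(-5))²)) + 60)*17 = (71/(-9 + 2/((-2 + 2*(-⅕))²)) + 60)*17 = (71/(-9 + 2/((-2 - ⅖)²)) + 60)*17 = (71/(-9 + 2/((-12/5)²)) + 60)*17 = (71/(-9 + 2/(144/25)) + 60)*17 = (71/(-9 + 2*(25/144)) + 60)*17 = (71/(-9 + 25/72) + 60)*17 = (71/(-623/72) + 60)*17 = (71*(-72/623) + 60)*17 = (-5112/623 + 60)*17 = (32268/623)*17 = 548556/623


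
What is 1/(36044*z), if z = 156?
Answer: 1/5622864 ≈ 1.7785e-7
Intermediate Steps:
1/(36044*z) = 1/(36044*156) = 1/5622864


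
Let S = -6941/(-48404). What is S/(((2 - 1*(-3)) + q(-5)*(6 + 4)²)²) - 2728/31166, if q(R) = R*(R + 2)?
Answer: -149543764254797/1708461996968300 ≈ -0.087531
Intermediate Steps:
q(R) = R*(2 + R)
S = 6941/48404 (S = -6941*(-1/48404) = 6941/48404 ≈ 0.14340)
S/(((2 - 1*(-3)) + q(-5)*(6 + 4)²)²) - 2728/31166 = 6941/(48404*(((2 - 1*(-3)) + (-5*(2 - 5))*(6 + 4)²)²)) - 2728/31166 = 6941/(48404*(((2 + 3) - 5*(-3)*10²)²)) - 2728*1/31166 = 6941/(48404*((5 + 15*100)²)) - 1364/15583 = 6941/(48404*((5 + 1500)²)) - 1364/15583 = 6941/(48404*(1505²)) - 1364/15583 = (6941/48404)/2265025 - 1364/15583 = (6941/48404)*(1/2265025) - 1364/15583 = 6941/109636270100 - 1364/15583 = -149543764254797/1708461996968300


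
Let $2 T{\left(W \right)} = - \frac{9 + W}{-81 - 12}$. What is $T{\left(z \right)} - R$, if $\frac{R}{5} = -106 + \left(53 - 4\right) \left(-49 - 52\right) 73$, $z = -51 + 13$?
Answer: $\frac{336086161}{186} \approx 1.8069 \cdot 10^{6}$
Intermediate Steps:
$z = -38$
$T{\left(W \right)} = \frac{3}{62} + \frac{W}{186}$ ($T{\left(W \right)} = \frac{\left(-1\right) \frac{9 + W}{-81 - 12}}{2} = \frac{\left(-1\right) \frac{9 + W}{-93}}{2} = \frac{\left(-1\right) \left(9 + W\right) \left(- \frac{1}{93}\right)}{2} = \frac{\left(-1\right) \left(- \frac{3}{31} - \frac{W}{93}\right)}{2} = \frac{\frac{3}{31} + \frac{W}{93}}{2} = \frac{3}{62} + \frac{W}{186}$)
$R = -1806915$ ($R = 5 \left(-106 + \left(53 - 4\right) \left(-49 - 52\right) 73\right) = 5 \left(-106 + 49 \left(-101\right) 73\right) = 5 \left(-106 - 361277\right) = 5 \left(-361383\right) = -1806915$)
$T{\left(z \right)} - R = \left(\frac{3}{62} + \frac{1}{186} \left(-38\right)\right) - -1806915 = \left(\frac{3}{62} - \frac{19}{93}\right) + 1806915 = - \frac{29}{186} + 1806915 = \frac{336086161}{186}$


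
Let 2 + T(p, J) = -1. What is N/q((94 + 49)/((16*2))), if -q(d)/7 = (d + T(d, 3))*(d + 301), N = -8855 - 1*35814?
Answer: 45741056/3215975 ≈ 14.223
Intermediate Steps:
T(p, J) = -3 (T(p, J) = -2 - 1 = -3)
N = -44669 (N = -8855 - 35814 = -44669)
q(d) = -7*(-3 + d)*(301 + d) (q(d) = -7*(d - 3)*(d + 301) = -7*(-3 + d)*(301 + d))
N/q((94 + 49)/((16*2))) = -44669/(6321 - 2086*(94 + 49)/(16*2) - 7*(94 + 49)**2/1024) = -44669/(6321 - 298298/32 - 7*(143/32)**2) = -44669/(6321 - 298298/32 - 7*(143*(1/32))**2) = -44669/(6321 - 2086*143/32 - 7*(143/32)**2) = -44669/(6321 - 149149/16 - 7*20449/1024) = -44669/(6321 - 149149/16 - 143143/1024) = -44669/(-3215975/1024) = -44669*(-1024/3215975) = 45741056/3215975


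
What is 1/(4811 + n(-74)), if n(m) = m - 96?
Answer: 1/4641 ≈ 0.00021547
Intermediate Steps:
n(m) = -96 + m
1/(4811 + n(-74)) = 1/(4811 + (-96 - 74)) = 1/(4811 - 170) = 1/4641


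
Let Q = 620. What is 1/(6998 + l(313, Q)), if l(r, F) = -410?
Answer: 1/6588 ≈ 0.00015179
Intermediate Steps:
1/(6998 + l(313, Q)) = 1/(6998 - 410) = 1/6588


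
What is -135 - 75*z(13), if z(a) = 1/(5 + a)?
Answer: -835/6 ≈ -139.17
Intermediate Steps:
-135 - 75*z(13) = -135 - 75/(5 + 13) = -135 - 75/18 = -135 - 75*1/18 = -135 - 25/6 = -835/6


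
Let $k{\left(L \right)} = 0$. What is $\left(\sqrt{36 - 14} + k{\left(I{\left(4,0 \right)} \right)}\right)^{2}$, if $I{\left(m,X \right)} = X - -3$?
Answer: $22$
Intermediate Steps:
$I{\left(m,X \right)} = 3 + X$ ($I{\left(m,X \right)} = X + 3 = 3 + X$)
$\left(\sqrt{36 - 14} + k{\left(I{\left(4,0 \right)} \right)}\right)^{2} = \left(\sqrt{36 - 14} + 0\right)^{2} = \left(\sqrt{22} + 0\right)^{2} = \left(\sqrt{22}\right)^{2} = 22$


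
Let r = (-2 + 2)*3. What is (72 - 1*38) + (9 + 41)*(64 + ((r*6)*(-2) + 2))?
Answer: 3334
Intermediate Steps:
r = 0 (r = 0*3 = 0)
(72 - 1*38) + (9 + 41)*(64 + ((r*6)*(-2) + 2)) = (72 - 1*38) + (9 + 41)*(64 + ((0*6)*(-2) + 2)) = (72 - 38) + 50*(64 + (0*(-2) + 2)) = 34 + 50*(64 + (0 + 2)) = 34 + 50*(64 + 2) = 34 + 50*66 = 34 + 3300 = 3334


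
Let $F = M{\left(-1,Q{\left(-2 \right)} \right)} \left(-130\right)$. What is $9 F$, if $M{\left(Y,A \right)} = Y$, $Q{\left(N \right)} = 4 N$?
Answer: $1170$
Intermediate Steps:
$F = 130$ ($F = \left(-1\right) \left(-130\right) = 130$)
$9 F = 9 \cdot 130 = 1170$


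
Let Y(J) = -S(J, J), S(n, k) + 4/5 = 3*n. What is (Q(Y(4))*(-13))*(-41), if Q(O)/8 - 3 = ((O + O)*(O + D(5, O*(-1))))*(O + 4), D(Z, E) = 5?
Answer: -531366888/125 ≈ -4.2509e+6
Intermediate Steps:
S(n, k) = -4/5 + 3*n
Y(J) = 4/5 - 3*J (Y(J) = -(-4/5 + 3*J) = 4/5 - 3*J)
Q(O) = 24 + 16*O*(4 + O)*(5 + O) (Q(O) = 24 + 8*(((O + O)*(O + 5))*(O + 4)) = 24 + 8*(((2*O)*(5 + O))*(4 + O)) = 24 + 8*((2*O*(5 + O))*(4 + O)) = 24 + 8*(2*O*(4 + O)*(5 + O)) = 24 + 16*O*(4 + O)*(5 + O))
(Q(Y(4))*(-13))*(-41) = ((24 + 16*(4/5 - 3*4)**3 + 144*(4/5 - 3*4)**2 + 320*(4/5 - 3*4))*(-13))*(-41) = ((24 + 16*(4/5 - 12)**3 + 144*(4/5 - 12)**2 + 320*(4/5 - 12))*(-13))*(-41) = ((24 + 16*(-56/5)**3 + 144*(-56/5)**2 + 320*(-56/5))*(-13))*(-41) = ((24 + 16*(-175616/125) + 144*(3136/25) - 3584)*(-13))*(-41) = ((24 - 2809856/125 + 451584/25 - 3584)*(-13))*(-41) = -996936/125*(-13)*(-41) = (12960168/125)*(-41) = -531366888/125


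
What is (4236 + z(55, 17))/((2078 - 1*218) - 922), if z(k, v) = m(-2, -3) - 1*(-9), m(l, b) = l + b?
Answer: 2120/469 ≈ 4.5203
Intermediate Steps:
m(l, b) = b + l
z(k, v) = 4 (z(k, v) = (-3 - 2) - 1*(-9) = -5 + 9 = 4)
(4236 + z(55, 17))/((2078 - 1*218) - 922) = (4236 + 4)/((2078 - 1*218) - 922) = 4240/((2078 - 218) - 922) = 4240/(1860 - 922) = 4240/938 = 4240*(1/938) = 2120/469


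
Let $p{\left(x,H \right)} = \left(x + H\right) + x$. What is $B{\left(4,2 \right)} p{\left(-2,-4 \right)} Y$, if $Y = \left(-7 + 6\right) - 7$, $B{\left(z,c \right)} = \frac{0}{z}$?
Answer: $0$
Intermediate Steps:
$p{\left(x,H \right)} = H + 2 x$ ($p{\left(x,H \right)} = \left(H + x\right) + x = H + 2 x$)
$B{\left(z,c \right)} = 0$
$Y = -8$ ($Y = -1 - 7 = -8$)
$B{\left(4,2 \right)} p{\left(-2,-4 \right)} Y = 0 \left(-4 + 2 \left(-2\right)\right) \left(-8\right) = 0 \left(-4 - 4\right) \left(-8\right) = 0 \left(-8\right) \left(-8\right) = 0 \left(-8\right) = 0$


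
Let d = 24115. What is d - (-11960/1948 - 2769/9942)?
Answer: 38929990931/1613918 ≈ 24121.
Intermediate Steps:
d - (-11960/1948 - 2769/9942) = 24115 - (-11960/1948 - 2769/9942) = 24115 - (-11960*1/1948 - 2769*1/9942) = 24115 - (-2990/487 - 923/3314) = 24115 - 1*(-10358361/1613918) = 24115 + 10358361/1613918 = 38929990931/1613918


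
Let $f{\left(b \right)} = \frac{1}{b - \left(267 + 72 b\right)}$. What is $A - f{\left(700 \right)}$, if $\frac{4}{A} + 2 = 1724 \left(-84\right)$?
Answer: $- \frac{27525}{3618060503} \approx -7.6077 \cdot 10^{-6}$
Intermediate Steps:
$f{\left(b \right)} = \frac{1}{-267 - 71 b}$
$A = - \frac{2}{72409}$ ($A = \frac{4}{-2 + 1724 \left(-84\right)} = \frac{4}{-2 - 144816} = \frac{4}{-144818} = 4 \left(- \frac{1}{144818}\right) = - \frac{2}{72409} \approx -2.7621 \cdot 10^{-5}$)
$A - f{\left(700 \right)} = - \frac{2}{72409} - - \frac{1}{267 + 71 \cdot 700} = - \frac{2}{72409} - - \frac{1}{267 + 49700} = - \frac{2}{72409} - - \frac{1}{49967} = - \frac{2}{72409} + \frac{1}{49967} = - \frac{27525}{3618060503}$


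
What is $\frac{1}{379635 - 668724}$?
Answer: $- \frac{1}{289089} \approx -3.4591 \cdot 10^{-6}$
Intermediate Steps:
$\frac{1}{379635 - 668724} = \frac{1}{-289089} = - \frac{1}{289089}$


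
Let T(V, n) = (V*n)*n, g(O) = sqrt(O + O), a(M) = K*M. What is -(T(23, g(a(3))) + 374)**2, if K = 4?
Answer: -857476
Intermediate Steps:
a(M) = 4*M
g(O) = sqrt(2)*sqrt(O) (g(O) = sqrt(2*O) = sqrt(2)*sqrt(O))
T(V, n) = V*n**2
-(T(23, g(a(3))) + 374)**2 = -(23*(sqrt(2)*sqrt(4*3))**2 + 374)**2 = -(23*(sqrt(2)*sqrt(12))**2 + 374)**2 = -(23*(sqrt(2)*(2*sqrt(3)))**2 + 374)**2 = -(23*(2*sqrt(6))**2 + 374)**2 = -(23*24 + 374)**2 = -(552 + 374)**2 = -1*926**2 = -1*857476 = -857476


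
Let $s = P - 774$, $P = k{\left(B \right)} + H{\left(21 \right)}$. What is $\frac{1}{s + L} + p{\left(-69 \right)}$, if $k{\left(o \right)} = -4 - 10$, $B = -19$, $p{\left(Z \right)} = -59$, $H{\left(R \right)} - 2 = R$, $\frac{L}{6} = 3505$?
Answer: $- \frac{1195634}{20265} \approx -59.0$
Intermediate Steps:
$L = 21030$ ($L = 6 \cdot 3505 = 21030$)
$H{\left(R \right)} = 2 + R$
$k{\left(o \right)} = -14$ ($k{\left(o \right)} = -4 - 10 = -14$)
$P = 9$ ($P = -14 + \left(2 + 21\right) = -14 + 23 = 9$)
$s = -765$ ($s = 9 - 774 = -765$)
$\frac{1}{s + L} + p{\left(-69 \right)} = \frac{1}{-765 + 21030} - 59 = \frac{1}{20265} - 59 = - \frac{1195634}{20265}$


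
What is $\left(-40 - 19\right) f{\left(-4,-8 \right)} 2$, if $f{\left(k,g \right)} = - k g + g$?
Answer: $4720$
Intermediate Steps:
$f{\left(k,g \right)} = g - g k$ ($f{\left(k,g \right)} = - g k + g = g - g k$)
$\left(-40 - 19\right) f{\left(-4,-8 \right)} 2 = \left(-40 - 19\right) \left(- 8 \left(1 - -4\right)\right) 2 = - 59 \left(- 8 \left(1 + 4\right)\right) 2 = - 59 \left(\left(-8\right) 5\right) 2 = \left(-59\right) \left(-40\right) 2 = 2360 \cdot 2 = 4720$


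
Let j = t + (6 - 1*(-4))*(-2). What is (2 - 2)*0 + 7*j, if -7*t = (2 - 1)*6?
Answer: -146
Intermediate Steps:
t = -6/7 (t = -(2 - 1)*6/7 = -6/7 ≈ -0.85714)
j = -146/7 (j = -6/7 + (6 - 1*(-4))*(-2) = -6/7 + (6 + 4)*(-2) = -6/7 + 10*(-2) = -6/7 - 20 = -146/7 ≈ -20.857)
(2 - 2)*0 + 7*j = (2 - 2)*0 + 7*(-146/7) = 0*0 - 146 = 0 - 146 = -146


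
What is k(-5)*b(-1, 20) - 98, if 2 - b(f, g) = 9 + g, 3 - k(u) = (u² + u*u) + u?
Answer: 1036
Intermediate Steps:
k(u) = 3 - u - 2*u² (k(u) = 3 - ((u² + u*u) + u) = 3 - ((u² + u²) + u) = 3 - (2*u² + u) = 3 - (u + 2*u²) = 3 + (-u - 2*u²) = 3 - u - 2*u²)
b(f, g) = -7 - g (b(f, g) = 2 - (9 + g) = 2 + (-9 - g) = -7 - g)
k(-5)*b(-1, 20) - 98 = (3 - 1*(-5) - 2*(-5)²)*(-7 - 1*20) - 98 = (3 + 5 - 2*25)*(-7 - 20) - 98 = (3 + 5 - 50)*(-27) - 98 = -42*(-27) - 98 = 1134 - 98 = 1036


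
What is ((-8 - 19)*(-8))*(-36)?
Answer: -7776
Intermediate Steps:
((-8 - 19)*(-8))*(-36) = -27*(-8)*(-36) = 216*(-36) = -7776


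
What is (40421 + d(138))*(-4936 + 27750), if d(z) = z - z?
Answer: 922164694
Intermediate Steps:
d(z) = 0
(40421 + d(138))*(-4936 + 27750) = (40421 + 0)*(-4936 + 27750) = 40421*22814 = 922164694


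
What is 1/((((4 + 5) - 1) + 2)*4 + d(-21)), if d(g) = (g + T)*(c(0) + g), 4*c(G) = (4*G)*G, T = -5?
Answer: 1/586 ≈ 0.0017065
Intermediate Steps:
c(G) = G**2 (c(G) = ((4*G)*G)/4 = (4*G**2)/4 = G**2)
d(g) = g*(-5 + g) (d(g) = (g - 5)*(0**2 + g) = (-5 + g)*(0 + g) = (-5 + g)*g = g*(-5 + g))
1/((((4 + 5) - 1) + 2)*4 + d(-21)) = 1/((((4 + 5) - 1) + 2)*4 - 21*(-5 - 21)) = 1/(((9 - 1) + 2)*4 - 21*(-26)) = 1/((8 + 2)*4 + 546) = 1/(10*4 + 546) = 1/(40 + 546) = 1/586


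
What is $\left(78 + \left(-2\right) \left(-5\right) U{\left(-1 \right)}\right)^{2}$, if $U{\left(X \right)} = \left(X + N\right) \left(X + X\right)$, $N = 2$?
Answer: $3364$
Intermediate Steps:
$U{\left(X \right)} = 2 X \left(2 + X\right)$ ($U{\left(X \right)} = \left(X + 2\right) \left(X + X\right) = \left(2 + X\right) 2 X = 2 X \left(2 + X\right)$)
$\left(78 + \left(-2\right) \left(-5\right) U{\left(-1 \right)}\right)^{2} = \left(78 + \left(-2\right) \left(-5\right) 2 \left(-1\right) \left(2 - 1\right)\right)^{2} = \left(78 + 10 \cdot 2 \left(-1\right) 1\right)^{2} = \left(78 + 10 \left(-2\right)\right)^{2} = \left(78 - 20\right)^{2} = 58^{2} = 3364$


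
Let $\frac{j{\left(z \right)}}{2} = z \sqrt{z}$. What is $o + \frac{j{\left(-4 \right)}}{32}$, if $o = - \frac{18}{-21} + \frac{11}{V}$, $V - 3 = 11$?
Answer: $\frac{23}{14} - \frac{i}{2} \approx 1.6429 - 0.5 i$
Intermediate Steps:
$V = 14$ ($V = 3 + 11 = 14$)
$j{\left(z \right)} = 2 z^{\frac{3}{2}}$ ($j{\left(z \right)} = 2 z \sqrt{z} = 2 z^{\frac{3}{2}}$)
$o = \frac{23}{14}$ ($o = - \frac{18}{-21} + \frac{11}{14} = \left(-18\right) \left(- \frac{1}{21}\right) + 11 \cdot \frac{1}{14} = \frac{6}{7} + \frac{11}{14} = \frac{23}{14} \approx 1.6429$)
$o + \frac{j{\left(-4 \right)}}{32} = \frac{23}{14} + \frac{2 \left(-4\right)^{\frac{3}{2}}}{32} = \frac{23}{14} + \frac{2 \left(- 8 i\right)}{32} = \frac{23}{14} + \frac{\left(-16\right) i}{32} = \frac{23}{14} - \frac{i}{2}$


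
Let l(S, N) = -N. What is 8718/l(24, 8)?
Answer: -4359/4 ≈ -1089.8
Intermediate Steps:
8718/l(24, 8) = 8718/(-1*8) = 8718/(-8) = -⅛*8718 = -4359/4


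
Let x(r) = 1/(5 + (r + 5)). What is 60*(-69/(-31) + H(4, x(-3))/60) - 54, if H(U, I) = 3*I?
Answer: 17355/217 ≈ 79.977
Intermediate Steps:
x(r) = 1/(10 + r) (x(r) = 1/(5 + (5 + r)) = 1/(10 + r))
60*(-69/(-31) + H(4, x(-3))/60) - 54 = 60*(-69/(-31) + (3/(10 - 3))/60) - 54 = 60*(-69*(-1/31) + (3/7)*(1/60)) - 54 = 60*(69/31 + (3*(1/7))*(1/60)) - 54 = 60*(69/31 + (3/7)*(1/60)) - 54 = 60*(69/31 + 1/140) - 54 = 60*(9691/4340) - 54 = 29073/217 - 54 = 17355/217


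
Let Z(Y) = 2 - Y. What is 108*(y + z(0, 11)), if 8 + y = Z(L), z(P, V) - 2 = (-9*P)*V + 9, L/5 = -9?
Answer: 5400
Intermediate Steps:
L = -45 (L = 5*(-9) = -45)
z(P, V) = 11 - 9*P*V (z(P, V) = 2 + ((-9*P)*V + 9) = 2 + (-9*P*V + 9) = 2 + (9 - 9*P*V) = 11 - 9*P*V)
y = 39 (y = -8 + (2 - 1*(-45)) = -8 + (2 + 45) = -8 + 47 = 39)
108*(y + z(0, 11)) = 108*(39 + (11 - 9*0*11)) = 108*(39 + (11 + 0)) = 108*(39 + 11) = 108*50 = 5400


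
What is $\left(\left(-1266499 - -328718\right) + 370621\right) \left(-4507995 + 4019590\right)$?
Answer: $277003779800$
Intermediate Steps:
$\left(\left(-1266499 - -328718\right) + 370621\right) \left(-4507995 + 4019590\right) = \left(\left(-1266499 + 328718\right) + 370621\right) \left(-488405\right) = \left(-937781 + 370621\right) \left(-488405\right) = \left(-567160\right) \left(-488405\right) = 277003779800$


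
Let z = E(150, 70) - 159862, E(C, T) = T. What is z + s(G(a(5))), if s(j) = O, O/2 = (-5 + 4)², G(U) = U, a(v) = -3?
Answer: -159790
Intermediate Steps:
z = -159792 (z = 70 - 159862 = -159792)
O = 2 (O = 2*(-5 + 4)² = 2*(-1)² = 2*1 = 2)
s(j) = 2
z + s(G(a(5))) = -159792 + 2 = -159790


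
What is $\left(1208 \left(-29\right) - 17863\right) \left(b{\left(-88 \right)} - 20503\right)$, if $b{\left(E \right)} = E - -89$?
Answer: $1084453290$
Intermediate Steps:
$b{\left(E \right)} = 89 + E$ ($b{\left(E \right)} = E + 89 = 89 + E$)
$\left(1208 \left(-29\right) - 17863\right) \left(b{\left(-88 \right)} - 20503\right) = \left(1208 \left(-29\right) - 17863\right) \left(\left(89 - 88\right) - 20503\right) = \left(-35032 - 17863\right) \left(1 - 20503\right) = \left(-52895\right) \left(-20502\right) = 1084453290$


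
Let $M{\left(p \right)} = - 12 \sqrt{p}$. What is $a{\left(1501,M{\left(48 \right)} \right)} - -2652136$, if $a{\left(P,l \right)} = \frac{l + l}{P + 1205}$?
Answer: $2652136 - \frac{16 \sqrt{3}}{451} \approx 2.6521 \cdot 10^{6}$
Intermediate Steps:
$a{\left(P,l \right)} = \frac{2 l}{1205 + P}$
$a{\left(1501,M{\left(48 \right)} \right)} - -2652136 = \frac{2 \left(- 12 \sqrt{48}\right)}{1205 + 1501} - -2652136 = \frac{2 \left(- 12 \cdot 4 \sqrt{3}\right)}{2706} + 2652136 = 2 \left(- 48 \sqrt{3}\right) \frac{1}{2706} + 2652136 = - \frac{16 \sqrt{3}}{451} + 2652136 = 2652136 - \frac{16 \sqrt{3}}{451}$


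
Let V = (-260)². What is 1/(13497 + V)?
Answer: 1/81097 ≈ 1.2331e-5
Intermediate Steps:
V = 67600
1/(13497 + V) = 1/(13497 + 67600) = 1/81097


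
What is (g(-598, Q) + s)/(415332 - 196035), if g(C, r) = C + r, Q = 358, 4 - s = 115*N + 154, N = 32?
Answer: -4070/219297 ≈ -0.018559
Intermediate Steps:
s = -3830 (s = 4 - (115*32 + 154) = 4 - (3680 + 154) = 4 - 1*3834 = 4 - 3834 = -3830)
(g(-598, Q) + s)/(415332 - 196035) = ((-598 + 358) - 3830)/(415332 - 196035) = (-240 - 3830)/219297 = -4070*1/219297 = -4070/219297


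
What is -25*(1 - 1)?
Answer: 0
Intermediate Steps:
-25*(1 - 1) = -25*0 = 0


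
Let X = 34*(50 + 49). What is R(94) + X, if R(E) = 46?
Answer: 3412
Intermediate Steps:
X = 3366 (X = 34*99 = 3366)
R(94) + X = 46 + 3366 = 3412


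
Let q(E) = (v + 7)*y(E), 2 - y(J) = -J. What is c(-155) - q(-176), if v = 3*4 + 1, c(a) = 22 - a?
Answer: 3657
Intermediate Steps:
v = 13 (v = 12 + 1 = 13)
y(J) = 2 + J (y(J) = 2 - (-1)*J = 2 + J)
q(E) = 40 + 20*E (q(E) = (13 + 7)*(2 + E) = 20*(2 + E) = 40 + 20*E)
c(-155) - q(-176) = (22 - 1*(-155)) - (40 + 20*(-176)) = (22 + 155) - (40 - 3520) = 177 - 1*(-3480) = 177 + 3480 = 3657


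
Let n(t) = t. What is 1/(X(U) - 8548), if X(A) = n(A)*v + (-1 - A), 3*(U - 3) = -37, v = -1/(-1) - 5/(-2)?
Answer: -3/25717 ≈ -0.00011665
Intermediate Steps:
v = 7/2 (v = -1*(-1) - 5*(-1/2) = 1 + 5/2 = 7/2 ≈ 3.5000)
U = -28/3 (U = 3 + (1/3)*(-37) = 3 - 37/3 = -28/3 ≈ -9.3333)
X(A) = -1 + 5*A/2 (X(A) = A*(7/2) + (-1 - A) = 7*A/2 + (-1 - A) = -1 + 5*A/2)
1/(X(U) - 8548) = 1/((-1 + (5/2)*(-28/3)) - 8548) = 1/((-1 - 70/3) - 8548) = 1/(-73/3 - 8548) = 1/(-25717/3) = -3/25717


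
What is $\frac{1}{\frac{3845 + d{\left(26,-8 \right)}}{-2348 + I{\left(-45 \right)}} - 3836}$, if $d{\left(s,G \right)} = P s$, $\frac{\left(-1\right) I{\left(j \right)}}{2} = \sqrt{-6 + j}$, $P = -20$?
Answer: $\frac{2 \left(- \sqrt{51} + 1174 i\right)}{7 \left(- 1287179 i + 1096 \sqrt{51}\right)} \approx -0.00026059 - 5.8495 \cdot 10^{-10} i$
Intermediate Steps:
$I{\left(j \right)} = - 2 \sqrt{-6 + j}$
$d{\left(s,G \right)} = - 20 s$
$\frac{1}{\frac{3845 + d{\left(26,-8 \right)}}{-2348 + I{\left(-45 \right)}} - 3836} = \frac{1}{\frac{3845 - 520}{-2348 - 2 \sqrt{-6 - 45}} - 3836} = \frac{1}{\frac{3845 - 520}{-2348 - 2 \sqrt{-51}} - 3836} = \frac{1}{\frac{3325}{-2348 - 2 i \sqrt{51}} - 3836} = \frac{1}{-3836 + \frac{3325}{-2348 - 2 i \sqrt{51}}}$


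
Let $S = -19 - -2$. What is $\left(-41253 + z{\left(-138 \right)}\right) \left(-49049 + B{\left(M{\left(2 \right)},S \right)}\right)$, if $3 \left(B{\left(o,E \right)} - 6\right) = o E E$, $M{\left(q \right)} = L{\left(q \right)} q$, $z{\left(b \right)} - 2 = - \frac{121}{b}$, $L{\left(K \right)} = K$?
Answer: $\frac{830953784041}{414} \approx 2.0071 \cdot 10^{9}$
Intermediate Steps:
$S = -17$ ($S = -19 + 2 = -17$)
$z{\left(b \right)} = 2 - \frac{121}{b}$
$M{\left(q \right)} = q^{2}$ ($M{\left(q \right)} = q q = q^{2}$)
$B{\left(o,E \right)} = 6 + \frac{o E^{2}}{3}$ ($B{\left(o,E \right)} = 6 + \frac{o E E}{3} = 6 + \frac{E o E}{3} = 6 + \frac{o E^{2}}{3}$)
$\left(-41253 + z{\left(-138 \right)}\right) \left(-49049 + B{\left(M{\left(2 \right)},S \right)}\right) = \left(-41253 + \left(2 - \frac{121}{-138}\right)\right) \left(-49049 + \left(6 + \frac{2^{2} \left(-17\right)^{2}}{3}\right)\right) = \left(-41253 + \left(2 - - \frac{121}{138}\right)\right) \left(-49049 + \left(6 + \frac{1}{3} \cdot 4 \cdot 289\right)\right) = \left(-41253 + \left(2 + \frac{121}{138}\right)\right) \left(-49049 + \left(6 + \frac{1156}{3}\right)\right) = \left(-41253 + \frac{397}{138}\right) \left(-49049 + \frac{1174}{3}\right) = \left(- \frac{5692517}{138}\right) \left(- \frac{145973}{3}\right) = \frac{830953784041}{414}$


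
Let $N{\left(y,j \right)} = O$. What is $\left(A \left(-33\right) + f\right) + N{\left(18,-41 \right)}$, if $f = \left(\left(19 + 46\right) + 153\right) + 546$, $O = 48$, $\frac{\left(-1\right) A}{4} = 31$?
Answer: $4904$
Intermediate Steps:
$A = -124$ ($A = \left(-4\right) 31 = -124$)
$N{\left(y,j \right)} = 48$
$f = 764$ ($f = \left(65 + 153\right) + 546 = 218 + 546 = 764$)
$\left(A \left(-33\right) + f\right) + N{\left(18,-41 \right)} = \left(\left(-124\right) \left(-33\right) + 764\right) + 48 = \left(4092 + 764\right) + 48 = 4856 + 48 = 4904$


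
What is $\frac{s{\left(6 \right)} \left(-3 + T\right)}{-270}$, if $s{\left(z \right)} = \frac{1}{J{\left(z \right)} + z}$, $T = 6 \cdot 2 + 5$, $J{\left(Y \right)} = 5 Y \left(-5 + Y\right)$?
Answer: $- \frac{7}{4860} \approx -0.0014403$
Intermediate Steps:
$J{\left(Y \right)} = 5 Y \left(-5 + Y\right)$
$T = 17$ ($T = 12 + 5 = 17$)
$s{\left(z \right)} = \frac{1}{z + 5 z \left(-5 + z\right)}$ ($s{\left(z \right)} = \frac{1}{5 z \left(-5 + z\right) + z} = \frac{1}{z + 5 z \left(-5 + z\right)}$)
$\frac{s{\left(6 \right)} \left(-3 + T\right)}{-270} = \frac{\frac{1}{6 \left(-24 + 5 \cdot 6\right)} \left(-3 + 17\right)}{-270} = \frac{1}{6 \left(-24 + 30\right)} 14 \left(- \frac{1}{270}\right) = \frac{1}{6 \cdot 6} \cdot 14 \left(- \frac{1}{270}\right) = \frac{1}{6} \cdot \frac{1}{6} \cdot 14 \left(- \frac{1}{270}\right) = \frac{1}{36} \cdot 14 \left(- \frac{1}{270}\right) = \frac{7}{18} \left(- \frac{1}{270}\right) = - \frac{7}{4860}$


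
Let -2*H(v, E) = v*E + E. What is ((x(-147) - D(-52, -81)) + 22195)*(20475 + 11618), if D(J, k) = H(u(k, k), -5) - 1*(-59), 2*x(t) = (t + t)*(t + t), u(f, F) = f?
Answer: 2103824522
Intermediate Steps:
H(v, E) = -E/2 - E*v/2 (H(v, E) = -(v*E + E)/2 = -(E*v + E)/2 = -(E + E*v)/2 = -E/2 - E*v/2)
x(t) = 2*t² (x(t) = ((t + t)*(t + t))/2 = ((2*t)*(2*t))/2 = (4*t²)/2 = 2*t²)
D(J, k) = 123/2 + 5*k/2 (D(J, k) = -½*(-5)*(1 + k) - 1*(-59) = (5/2 + 5*k/2) + 59 = 123/2 + 5*k/2)
((x(-147) - D(-52, -81)) + 22195)*(20475 + 11618) = ((2*(-147)² - (123/2 + (5/2)*(-81))) + 22195)*(20475 + 11618) = ((2*21609 - (123/2 - 405/2)) + 22195)*32093 = ((43218 - 1*(-141)) + 22195)*32093 = ((43218 + 141) + 22195)*32093 = (43359 + 22195)*32093 = 65554*32093 = 2103824522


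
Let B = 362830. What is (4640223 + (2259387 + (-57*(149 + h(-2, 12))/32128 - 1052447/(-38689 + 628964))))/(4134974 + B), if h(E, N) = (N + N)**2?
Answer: 1270355306556703/828135462873600 ≈ 1.5340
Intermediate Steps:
h(E, N) = 4*N**2 (h(E, N) = (2*N)**2 = 4*N**2)
(4640223 + (2259387 + (-57*(149 + h(-2, 12))/32128 - 1052447/(-38689 + 628964))))/(4134974 + B) = (4640223 + (2259387 + (-57*(149 + 4*12**2)/32128 - 1052447/(-38689 + 628964))))/(4134974 + 362830) = (4640223 + (2259387 + (-57*(149 + 4*144)*(1/32128) - 1052447/590275)))/4497804 = (4640223 + (2259387 + (-57*(149 + 576)*(1/32128) - 1052447*1/590275)))*(1/4497804) = (4640223 + (2259387 + (-57*725*(1/32128) - 1052447/590275)))*(1/4497804) = (4640223 + (2259387 + (-41325*1/32128 - 1052447/590275)))*(1/4497804) = (4640223 + (2259387 + (-41325/32128 - 1052447/590275)))*(1/4497804) = (4640223 + (2259387 - 58206131591/18964355200))*(1/4497804) = (4640223 + 42847759396130809/18964355200)*(1/4497804) = (130846596575340409/18964355200)*(1/4497804) = 1270355306556703/828135462873600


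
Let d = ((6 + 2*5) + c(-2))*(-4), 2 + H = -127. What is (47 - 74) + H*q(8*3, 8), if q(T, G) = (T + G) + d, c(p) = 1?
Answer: 4617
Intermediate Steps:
H = -129 (H = -2 - 127 = -129)
d = -68 (d = ((6 + 2*5) + 1)*(-4) = ((6 + 10) + 1)*(-4) = (16 + 1)*(-4) = 17*(-4) = -68)
q(T, G) = -68 + G + T (q(T, G) = (T + G) - 68 = (G + T) - 68 = -68 + G + T)
(47 - 74) + H*q(8*3, 8) = (47 - 74) - 129*(-68 + 8 + 8*3) = -27 - 129*(-68 + 8 + 24) = -27 - 129*(-36) = -27 + 4644 = 4617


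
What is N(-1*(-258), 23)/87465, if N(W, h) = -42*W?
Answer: -516/4165 ≈ -0.12389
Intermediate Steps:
N(-1*(-258), 23)/87465 = -(-42)*(-258)/87465 = -42*258*(1/87465) = -10836*1/87465 = -516/4165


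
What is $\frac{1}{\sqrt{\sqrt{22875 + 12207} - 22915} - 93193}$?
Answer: $- \frac{1}{93193 - i \sqrt{22915 - 3 \sqrt{3898}}} \approx -1.073 \cdot 10^{-5} - 1.7358 \cdot 10^{-8} i$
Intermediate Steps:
$\frac{1}{\sqrt{\sqrt{22875 + 12207} - 22915} - 93193} = \frac{1}{\sqrt{\sqrt{35082} - 22915} - 93193} = \frac{1}{\sqrt{3 \sqrt{3898} - 22915} - 93193} = \frac{1}{\sqrt{-22915 + 3 \sqrt{3898}} - 93193} = \frac{1}{-93193 + \sqrt{-22915 + 3 \sqrt{3898}}}$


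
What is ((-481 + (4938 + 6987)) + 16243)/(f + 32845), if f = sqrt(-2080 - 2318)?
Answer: 909379515/1078798423 - 27687*I*sqrt(4398)/1078798423 ≈ 0.84296 - 0.001702*I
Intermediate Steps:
f = I*sqrt(4398) (f = sqrt(-4398) = I*sqrt(4398) ≈ 66.317*I)
((-481 + (4938 + 6987)) + 16243)/(f + 32845) = ((-481 + (4938 + 6987)) + 16243)/(I*sqrt(4398) + 32845) = ((-481 + 11925) + 16243)/(32845 + I*sqrt(4398)) = (11444 + 16243)/(32845 + I*sqrt(4398)) = 27687/(32845 + I*sqrt(4398))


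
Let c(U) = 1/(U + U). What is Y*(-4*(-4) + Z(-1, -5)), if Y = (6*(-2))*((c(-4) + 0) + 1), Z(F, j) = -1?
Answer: -315/2 ≈ -157.50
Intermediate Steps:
c(U) = 1/(2*U)
Y = -21/2 (Y = (6*(-2))*(((½)/(-4) + 0) + 1) = -12*(((½)*(-¼) + 0) + 1) = -12*((-⅛ + 0) + 1) = -12*(-⅛ + 1) = -12*7/8 = -21/2 ≈ -10.500)
Y*(-4*(-4) + Z(-1, -5)) = -21*(-4*(-4) - 1)/2 = -21*(16 - 1)/2 = -21/2*15 = -315/2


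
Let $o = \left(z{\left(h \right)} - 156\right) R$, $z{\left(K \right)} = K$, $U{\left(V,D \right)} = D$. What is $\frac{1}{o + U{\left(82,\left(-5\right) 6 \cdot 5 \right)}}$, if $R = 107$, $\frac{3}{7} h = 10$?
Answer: $- \frac{3}{43036} \approx -6.9709 \cdot 10^{-5}$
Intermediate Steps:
$h = \frac{70}{3}$ ($h = \frac{7}{3} \cdot 10 = \frac{70}{3} \approx 23.333$)
$o = - \frac{42586}{3}$ ($o = \left(\frac{70}{3} - 156\right) 107 = \left(- \frac{398}{3}\right) 107 = - \frac{42586}{3} \approx -14195.0$)
$\frac{1}{o + U{\left(82,\left(-5\right) 6 \cdot 5 \right)}} = \frac{1}{- \frac{42586}{3} + \left(-5\right) 6 \cdot 5} = \frac{1}{- \frac{42586}{3} - 150} = \frac{1}{- \frac{43036}{3}} = - \frac{3}{43036}$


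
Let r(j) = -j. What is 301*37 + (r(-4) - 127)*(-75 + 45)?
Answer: 14827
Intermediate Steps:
301*37 + (r(-4) - 127)*(-75 + 45) = 301*37 + (-1*(-4) - 127)*(-75 + 45) = 11137 + (4 - 127)*(-30) = 11137 - 123*(-30) = 11137 + 3690 = 14827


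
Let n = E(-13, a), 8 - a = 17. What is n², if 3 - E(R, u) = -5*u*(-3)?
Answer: 19044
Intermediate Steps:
a = -9 (a = 8 - 1*17 = 8 - 17 = -9)
E(R, u) = 3 - 15*u (E(R, u) = 3 - (-5*u)*(-3) = 3 - 15*u)
n = 138 (n = 3 - 15*(-9) = 3 + 135 = 138)
n² = 138² = 19044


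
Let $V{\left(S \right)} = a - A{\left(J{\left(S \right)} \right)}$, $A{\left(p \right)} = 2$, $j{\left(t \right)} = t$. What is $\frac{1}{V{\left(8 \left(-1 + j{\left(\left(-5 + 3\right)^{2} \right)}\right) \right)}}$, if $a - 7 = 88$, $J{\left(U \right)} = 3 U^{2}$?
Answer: $\frac{1}{93} \approx 0.010753$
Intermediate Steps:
$a = 95$ ($a = 7 + 88 = 95$)
$V{\left(S \right)} = 93$ ($V{\left(S \right)} = 95 - 2 = 93$)
$\frac{1}{V{\left(8 \left(-1 + j{\left(\left(-5 + 3\right)^{2} \right)}\right) \right)}} = \frac{1}{93}$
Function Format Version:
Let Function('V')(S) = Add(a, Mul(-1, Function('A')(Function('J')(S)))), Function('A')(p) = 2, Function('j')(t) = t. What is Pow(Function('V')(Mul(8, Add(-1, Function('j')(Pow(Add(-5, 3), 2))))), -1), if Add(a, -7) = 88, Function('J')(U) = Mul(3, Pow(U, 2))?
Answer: Rational(1, 93) ≈ 0.010753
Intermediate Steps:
a = 95 (a = Add(7, 88) = 95)
Function('V')(S) = 93 (Function('V')(S) = Add(95, Mul(-1, 2)) = Add(95, -2) = 93)
Pow(Function('V')(Mul(8, Add(-1, Function('j')(Pow(Add(-5, 3), 2))))), -1) = Pow(93, -1) = Rational(1, 93)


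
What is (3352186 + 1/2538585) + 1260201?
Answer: 11708936452396/2538585 ≈ 4.6124e+6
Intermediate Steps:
(3352186 + 1/2538585) + 1260201 = 8509809096811/2538585 + 1260201 = 11708936452396/2538585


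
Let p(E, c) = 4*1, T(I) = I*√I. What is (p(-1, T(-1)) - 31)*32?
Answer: -864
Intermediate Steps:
T(I) = I^(3/2)
p(E, c) = 4
(p(-1, T(-1)) - 31)*32 = (4 - 31)*32 = -27*32 = -864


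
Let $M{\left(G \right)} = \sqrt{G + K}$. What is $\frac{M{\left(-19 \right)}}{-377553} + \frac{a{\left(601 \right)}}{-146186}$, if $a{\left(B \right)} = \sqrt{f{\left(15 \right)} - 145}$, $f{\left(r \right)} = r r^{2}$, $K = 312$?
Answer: $- \frac{\sqrt{3230}}{146186} - \frac{\sqrt{293}}{377553} \approx -0.00043411$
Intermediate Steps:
$f{\left(r \right)} = r^{3}$
$a{\left(B \right)} = \sqrt{3230}$ ($a{\left(B \right)} = \sqrt{15^{3} - 145} = \sqrt{3375 - 145} = \sqrt{3230}$)
$M{\left(G \right)} = \sqrt{312 + G}$ ($M{\left(G \right)} = \sqrt{G + 312} = \sqrt{312 + G}$)
$\frac{M{\left(-19 \right)}}{-377553} + \frac{a{\left(601 \right)}}{-146186} = \frac{\sqrt{312 - 19}}{-377553} + \frac{\sqrt{3230}}{-146186} = \sqrt{293} \left(- \frac{1}{377553}\right) + \sqrt{3230} \left(- \frac{1}{146186}\right) = - \frac{\sqrt{293}}{377553} - \frac{\sqrt{3230}}{146186} = - \frac{\sqrt{3230}}{146186} - \frac{\sqrt{293}}{377553}$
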